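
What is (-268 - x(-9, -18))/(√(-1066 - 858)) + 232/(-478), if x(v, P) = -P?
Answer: -116/239 + 11*I*√481/37 ≈ -0.48536 + 6.5202*I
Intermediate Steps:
(-268 - x(-9, -18))/(√(-1066 - 858)) + 232/(-478) = (-268 - (-1)*(-18))/(√(-1066 - 858)) + 232/(-478) = (-268 - 1*18)/(√(-1924)) + 232*(-1/478) = (-268 - 18)/((2*I*√481)) - 116/239 = -(-11)*I*√481/37 - 116/239 = 11*I*√481/37 - 116/239 = -116/239 + 11*I*√481/37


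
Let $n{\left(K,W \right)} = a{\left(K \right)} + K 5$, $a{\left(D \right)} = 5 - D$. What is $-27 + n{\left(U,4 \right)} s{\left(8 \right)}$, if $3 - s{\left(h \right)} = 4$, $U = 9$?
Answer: $-68$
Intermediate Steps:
$n{\left(K,W \right)} = 5 + 4 K$ ($n{\left(K,W \right)} = \left(5 - K\right) + K 5 = \left(5 - K\right) + 5 K = 5 + 4 K$)
$s{\left(h \right)} = -1$ ($s{\left(h \right)} = 3 - 4 = -1$)
$-27 + n{\left(U,4 \right)} s{\left(8 \right)} = -27 + \left(5 + 4 \cdot 9\right) \left(-1\right) = -27 + \left(5 + 36\right) \left(-1\right) = -27 + 41 \left(-1\right) = -27 - 41 = -68$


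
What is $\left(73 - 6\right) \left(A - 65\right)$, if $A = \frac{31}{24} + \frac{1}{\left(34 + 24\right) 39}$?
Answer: $- \frac{12873581}{3016} \approx -4268.4$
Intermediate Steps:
$A = \frac{3897}{3016}$ ($A = 31 \cdot \frac{1}{24} + \frac{1}{58} \cdot \frac{1}{39} = \frac{31}{24} + \frac{1}{58} \cdot \frac{1}{39} = \frac{31}{24} + \frac{1}{2262} = \frac{3897}{3016} \approx 1.2921$)
$\left(73 - 6\right) \left(A - 65\right) = \left(73 - 6\right) \left(\frac{3897}{3016} - 65\right) = 67 \left(\frac{3897}{3016} - 65\right) = 67 \left(- \frac{192143}{3016}\right) = - \frac{12873581}{3016}$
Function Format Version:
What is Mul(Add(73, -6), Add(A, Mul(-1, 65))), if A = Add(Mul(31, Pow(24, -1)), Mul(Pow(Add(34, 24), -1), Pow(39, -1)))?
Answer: Rational(-12873581, 3016) ≈ -4268.4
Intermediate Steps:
A = Rational(3897, 3016) (A = Add(Mul(31, Rational(1, 24)), Mul(Pow(58, -1), Rational(1, 39))) = Add(Rational(31, 24), Mul(Rational(1, 58), Rational(1, 39))) = Add(Rational(31, 24), Rational(1, 2262)) = Rational(3897, 3016) ≈ 1.2921)
Mul(Add(73, -6), Add(A, Mul(-1, 65))) = Mul(Add(73, -6), Add(Rational(3897, 3016), Mul(-1, 65))) = Mul(67, Add(Rational(3897, 3016), -65)) = Mul(67, Rational(-192143, 3016)) = Rational(-12873581, 3016)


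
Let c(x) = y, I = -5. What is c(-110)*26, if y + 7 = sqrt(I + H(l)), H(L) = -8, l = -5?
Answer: -182 + 26*I*sqrt(13) ≈ -182.0 + 93.744*I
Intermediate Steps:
y = -7 + I*sqrt(13) (y = -7 + sqrt(-5 - 8) = -7 + sqrt(-13) = -7 + I*sqrt(13) ≈ -7.0 + 3.6056*I)
c(x) = -7 + I*sqrt(13)
c(-110)*26 = (-7 + I*sqrt(13))*26 = -182 + 26*I*sqrt(13)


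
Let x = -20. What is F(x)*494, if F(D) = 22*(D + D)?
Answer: -434720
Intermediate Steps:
F(D) = 44*D (F(D) = 22*(2*D) = 44*D)
F(x)*494 = (44*(-20))*494 = -880*494 = -434720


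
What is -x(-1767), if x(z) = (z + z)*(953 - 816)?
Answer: 484158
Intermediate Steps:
x(z) = 274*z (x(z) = (2*z)*137 = 274*z)
-x(-1767) = -274*(-1767) = -1*(-484158) = 484158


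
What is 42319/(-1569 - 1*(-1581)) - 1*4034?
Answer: -6089/12 ≈ -507.42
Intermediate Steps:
42319/(-1569 - 1*(-1581)) - 1*4034 = 42319/(-1569 + 1581) - 4034 = 42319/12 - 4034 = -6089/12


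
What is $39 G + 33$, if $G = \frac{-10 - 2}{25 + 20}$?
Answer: $\frac{113}{5} \approx 22.6$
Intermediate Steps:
$G = - \frac{4}{15}$ ($G = - \frac{12}{45} = \left(-12\right) \frac{1}{45} = - \frac{4}{15} \approx -0.26667$)
$39 G + 33 = 39 \left(- \frac{4}{15}\right) + 33 = - \frac{52}{5} + 33 = \frac{113}{5}$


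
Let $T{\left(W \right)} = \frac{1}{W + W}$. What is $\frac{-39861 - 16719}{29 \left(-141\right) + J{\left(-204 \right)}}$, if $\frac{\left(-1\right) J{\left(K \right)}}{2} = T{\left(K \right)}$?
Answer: $\frac{2308464}{166831} \approx 13.837$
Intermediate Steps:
$T{\left(W \right)} = \frac{1}{2 W}$
$J{\left(K \right)} = - \frac{1}{K}$ ($J{\left(K \right)} = - 2 \frac{1}{2 K} = - \frac{1}{K}$)
$\frac{-39861 - 16719}{29 \left(-141\right) + J{\left(-204 \right)}} = \frac{-39861 - 16719}{29 \left(-141\right) - \frac{1}{-204}} = - \frac{56580}{-4089 - - \frac{1}{204}} = - \frac{56580}{-4089 + \frac{1}{204}} = - \frac{56580}{- \frac{834155}{204}} = \left(-56580\right) \left(- \frac{204}{834155}\right) = \frac{2308464}{166831}$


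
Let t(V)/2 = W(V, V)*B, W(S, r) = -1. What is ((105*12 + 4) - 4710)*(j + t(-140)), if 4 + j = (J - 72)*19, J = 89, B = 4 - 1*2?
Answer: -1085490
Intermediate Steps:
B = 2 (B = 4 - 2 = 2)
t(V) = -4 (t(V) = 2*(-1*2) = 2*(-2) = -4)
j = 319 (j = -4 + (89 - 72)*19 = -4 + 17*19 = -4 + 323 = 319)
((105*12 + 4) - 4710)*(j + t(-140)) = ((105*12 + 4) - 4710)*(319 - 4) = ((1260 + 4) - 4710)*315 = (1264 - 4710)*315 = -3446*315 = -1085490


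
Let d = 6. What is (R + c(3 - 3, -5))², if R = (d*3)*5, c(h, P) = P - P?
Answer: 8100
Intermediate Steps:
c(h, P) = 0
R = 90 (R = (6*3)*5 = 18*5 = 90)
(R + c(3 - 3, -5))² = (90 + 0)² = 90² = 8100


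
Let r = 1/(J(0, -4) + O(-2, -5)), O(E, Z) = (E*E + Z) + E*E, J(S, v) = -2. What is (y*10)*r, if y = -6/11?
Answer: -60/11 ≈ -5.4545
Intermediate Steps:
O(E, Z) = Z + 2*E² (O(E, Z) = (E² + Z) + E² = (Z + E²) + E² = Z + 2*E²)
y = -6/11 (y = -6*1/11 = -6/11 ≈ -0.54545)
r = 1 (r = 1/(-2 + (-5 + 2*(-2)²)) = 1/(-2 + (-5 + 2*4)) = 1/(-2 + (-5 + 8)) = 1/(-2 + 3) = 1/1 = 1)
(y*10)*r = -6/11*10*1 = -60/11*1 = -60/11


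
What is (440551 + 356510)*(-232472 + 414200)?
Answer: 144848301408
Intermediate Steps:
(440551 + 356510)*(-232472 + 414200) = 797061*181728 = 144848301408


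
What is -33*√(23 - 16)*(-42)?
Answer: 1386*√7 ≈ 3667.0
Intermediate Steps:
-33*√(23 - 16)*(-42) = -33*√7*(-42) = 1386*√7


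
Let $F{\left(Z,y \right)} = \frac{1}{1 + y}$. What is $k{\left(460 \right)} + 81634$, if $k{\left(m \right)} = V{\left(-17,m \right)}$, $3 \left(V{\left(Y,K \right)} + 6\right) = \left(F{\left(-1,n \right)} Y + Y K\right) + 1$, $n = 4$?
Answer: $\frac{1185308}{15} \approx 79021.0$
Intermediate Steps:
$V{\left(Y,K \right)} = - \frac{17}{3} + \frac{Y}{15} + \frac{K Y}{3}$ ($V{\left(Y,K \right)} = -6 + \frac{\left(\frac{Y}{1 + 4} + Y K\right) + 1}{3} = -6 + \frac{\left(\frac{Y}{5} + K Y\right) + 1}{3} = -6 + \frac{1 + \frac{Y}{5} + K Y}{3} = -6 + \left(\frac{1}{3} + \frac{Y}{15} + \frac{K Y}{3}\right) = - \frac{17}{3} + \frac{Y}{15} + \frac{K Y}{3}$)
$k{\left(m \right)} = - \frac{34}{5} - \frac{17 m}{3}$ ($k{\left(m \right)} = - \frac{17}{3} + \frac{1}{15} \left(-17\right) + \frac{1}{3} m \left(-17\right) = - \frac{17}{3} - \frac{17}{15} - \frac{17 m}{3} = - \frac{34}{5} - \frac{17 m}{3}$)
$k{\left(460 \right)} + 81634 = \left(- \frac{34}{5} - \frac{7820}{3}\right) + 81634 = - \frac{39202}{15} + 81634 = \frac{1185308}{15}$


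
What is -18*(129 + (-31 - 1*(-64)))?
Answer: -2916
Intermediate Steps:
-18*(129 + (-31 - 1*(-64))) = -18*(129 + (-31 + 64)) = -18*(129 + 33) = -18*162 = -2916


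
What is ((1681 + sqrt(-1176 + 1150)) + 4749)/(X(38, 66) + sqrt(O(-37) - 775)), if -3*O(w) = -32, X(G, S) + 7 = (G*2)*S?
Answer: 48311805/37636268 + sqrt(178854)/75272536 - 3215*I*sqrt(6879)/37636268 + 15027*I*sqrt(26)/75272536 ≈ 1.2837 - 0.006067*I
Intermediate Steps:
X(G, S) = -7 + 2*G*S (X(G, S) = -7 + (G*2)*S = -7 + (2*G)*S = -7 + 2*G*S)
O(w) = 32/3 (O(w) = -1/3*(-32) = 32/3)
((1681 + sqrt(-1176 + 1150)) + 4749)/(X(38, 66) + sqrt(O(-37) - 775)) = ((1681 + sqrt(-1176 + 1150)) + 4749)/((-7 + 2*38*66) + sqrt(32/3 - 775)) = ((1681 + sqrt(-26)) + 4749)/((-7 + 5016) + sqrt(-2293/3)) = ((1681 + I*sqrt(26)) + 4749)/(5009 + I*sqrt(6879)/3) = (6430 + I*sqrt(26))/(5009 + I*sqrt(6879)/3)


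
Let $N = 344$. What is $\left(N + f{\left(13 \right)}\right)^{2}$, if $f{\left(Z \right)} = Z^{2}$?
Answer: $263169$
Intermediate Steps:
$\left(N + f{\left(13 \right)}\right)^{2} = \left(344 + 13^{2}\right)^{2} = \left(344 + 169\right)^{2} = 513^{2} = 263169$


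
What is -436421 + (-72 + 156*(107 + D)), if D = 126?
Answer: -400145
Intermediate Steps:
-436421 + (-72 + 156*(107 + D)) = -436421 + (-72 + 156*(107 + 126)) = -436421 + (-72 + 156*233) = -436421 + (-72 + 36348) = -436421 + 36276 = -400145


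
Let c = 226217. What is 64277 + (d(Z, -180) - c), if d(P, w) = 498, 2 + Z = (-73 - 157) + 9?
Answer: -161442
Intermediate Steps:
Z = -223 (Z = -2 + ((-73 - 157) + 9) = -2 + (-230 + 9) = -2 - 221 = -223)
64277 + (d(Z, -180) - c) = 64277 + (498 - 1*226217) = 64277 + (498 - 226217) = 64277 - 225719 = -161442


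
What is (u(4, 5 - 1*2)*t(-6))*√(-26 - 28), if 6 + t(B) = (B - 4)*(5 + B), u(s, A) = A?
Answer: 36*I*√6 ≈ 88.182*I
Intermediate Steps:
t(B) = -6 + (-4 + B)*(5 + B) (t(B) = -6 + (B - 4)*(5 + B) = -6 + (-4 + B)*(5 + B))
(u(4, 5 - 1*2)*t(-6))*√(-26 - 28) = ((5 - 1*2)*(-26 - 6 + (-6)²))*√(-26 - 28) = ((5 - 2)*(-26 - 6 + 36))*√(-54) = (3*4)*(3*I*√6) = 12*(3*I*√6) = 36*I*√6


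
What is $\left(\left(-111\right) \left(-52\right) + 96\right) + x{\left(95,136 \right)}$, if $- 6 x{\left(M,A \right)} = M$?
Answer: $\frac{35113}{6} \approx 5852.2$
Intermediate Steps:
$x{\left(M,A \right)} = - \frac{M}{6}$
$\left(\left(-111\right) \left(-52\right) + 96\right) + x{\left(95,136 \right)} = \left(\left(-111\right) \left(-52\right) + 96\right) - \frac{95}{6} = \left(5772 + 96\right) - \frac{95}{6} = 5868 - \frac{95}{6} = \frac{35113}{6}$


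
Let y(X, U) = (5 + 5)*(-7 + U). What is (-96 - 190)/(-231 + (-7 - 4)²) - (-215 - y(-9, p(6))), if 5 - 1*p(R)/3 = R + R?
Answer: -312/5 ≈ -62.400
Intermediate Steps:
p(R) = 15 - 6*R (p(R) = 15 - 3*(R + R) = 15 - 6*R)
y(X, U) = -70 + 10*U (y(X, U) = 10*(-7 + U) = -70 + 10*U)
(-96 - 190)/(-231 + (-7 - 4)²) - (-215 - y(-9, p(6))) = (-96 - 190)/(-231 + (-7 - 4)²) - (-215 - (-70 + 10*(15 - 6*6))) = -286/(-231 + (-11)²) - (-215 - (-70 + 10*(15 - 36))) = -286/(-231 + 121) - (-215 - (-70 + 10*(-21))) = -286/(-110) - (-215 - (-70 - 210)) = -286*(-1/110) - (-215 - 1*(-280)) = 13/5 - (-215 + 280) = 13/5 - 1*65 = 13/5 - 65 = -312/5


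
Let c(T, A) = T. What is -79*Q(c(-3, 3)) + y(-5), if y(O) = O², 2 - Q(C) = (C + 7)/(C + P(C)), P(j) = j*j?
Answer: -241/3 ≈ -80.333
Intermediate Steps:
P(j) = j²
Q(C) = 2 - (7 + C)/(C + C²) (Q(C) = 2 - (C + 7)/(C + C²) = 2 - (7 + C)/(C + C²))
-79*Q(c(-3, 3)) + y(-5) = -79*(-7 - 3 + 2*(-3)²)/((-3)*(1 - 3)) + (-5)² = -(-79)*(-7 - 3 + 2*9)/(3*(-2)) + 25 = -(-79)*(-1)*(-7 - 3 + 18)/(3*2) + 25 = -(-79)*(-1)*8/(3*2) + 25 = -79*4/3 + 25 = -316/3 + 25 = -241/3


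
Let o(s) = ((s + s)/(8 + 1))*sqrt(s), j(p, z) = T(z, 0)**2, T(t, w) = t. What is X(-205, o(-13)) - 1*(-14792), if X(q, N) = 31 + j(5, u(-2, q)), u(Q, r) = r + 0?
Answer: 56848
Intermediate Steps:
u(Q, r) = r
j(p, z) = z**2
o(s) = 2*s**(3/2)/9 (o(s) = ((2*s)/9)*sqrt(s) = ((2*s)*(1/9))*sqrt(s) = (2*s/9)*sqrt(s) = 2*s**(3/2)/9)
X(q, N) = 31 + q**2
X(-205, o(-13)) - 1*(-14792) = (31 + (-205)**2) - 1*(-14792) = (31 + 42025) + 14792 = 42056 + 14792 = 56848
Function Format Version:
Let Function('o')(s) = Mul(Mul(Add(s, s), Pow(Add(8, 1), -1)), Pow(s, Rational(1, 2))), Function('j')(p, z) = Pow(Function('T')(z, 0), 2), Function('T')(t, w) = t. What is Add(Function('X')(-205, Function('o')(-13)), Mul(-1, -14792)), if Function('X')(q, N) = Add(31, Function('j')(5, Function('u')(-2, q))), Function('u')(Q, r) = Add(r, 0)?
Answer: 56848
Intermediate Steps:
Function('u')(Q, r) = r
Function('j')(p, z) = Pow(z, 2)
Function('o')(s) = Mul(Rational(2, 9), Pow(s, Rational(3, 2))) (Function('o')(s) = Mul(Mul(Mul(2, s), Pow(9, -1)), Pow(s, Rational(1, 2))) = Mul(Mul(Mul(2, s), Rational(1, 9)), Pow(s, Rational(1, 2))) = Mul(Mul(Rational(2, 9), s), Pow(s, Rational(1, 2))) = Mul(Rational(2, 9), Pow(s, Rational(3, 2))))
Function('X')(q, N) = Add(31, Pow(q, 2))
Add(Function('X')(-205, Function('o')(-13)), Mul(-1, -14792)) = Add(Add(31, Pow(-205, 2)), Mul(-1, -14792)) = Add(Add(31, 42025), 14792) = Add(42056, 14792) = 56848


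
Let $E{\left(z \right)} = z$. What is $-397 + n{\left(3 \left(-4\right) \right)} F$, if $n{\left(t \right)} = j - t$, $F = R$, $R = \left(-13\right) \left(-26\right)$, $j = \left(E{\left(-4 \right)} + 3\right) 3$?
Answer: $2645$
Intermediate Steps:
$j = -3$ ($j = \left(-4 + 3\right) 3 = \left(-1\right) 3 = -3$)
$R = 338$
$F = 338$
$n{\left(t \right)} = -3 - t$
$-397 + n{\left(3 \left(-4\right) \right)} F = -397 + \left(-3 - 3 \left(-4\right)\right) 338 = -397 + \left(-3 - -12\right) 338 = -397 + \left(-3 + 12\right) 338 = -397 + 9 \cdot 338 = -397 + 3042 = 2645$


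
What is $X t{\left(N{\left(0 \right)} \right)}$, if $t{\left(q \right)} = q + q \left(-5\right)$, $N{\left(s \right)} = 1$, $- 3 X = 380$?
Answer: $\frac{1520}{3} \approx 506.67$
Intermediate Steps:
$X = - \frac{380}{3}$ ($X = \left(- \frac{1}{3}\right) 380 = - \frac{380}{3} \approx -126.67$)
$t{\left(q \right)} = - 4 q$ ($t{\left(q \right)} = q - 5 q = - 4 q$)
$X t{\left(N{\left(0 \right)} \right)} = - \frac{380 \left(\left(-4\right) 1\right)}{3} = \left(- \frac{380}{3}\right) \left(-4\right) = \frac{1520}{3}$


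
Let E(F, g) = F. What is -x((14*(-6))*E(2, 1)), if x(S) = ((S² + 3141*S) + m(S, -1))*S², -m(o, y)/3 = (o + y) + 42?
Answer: 14086118592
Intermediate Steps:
m(o, y) = -126 - 3*o - 3*y (m(o, y) = -3*((o + y) + 42) = -3*(42 + o + y) = -126 - 3*o - 3*y)
x(S) = S²*(-123 + S² + 3138*S) (x(S) = ((S² + 3141*S) + (-126 - 3*S - 3*(-1)))*S² = ((S² + 3141*S) + (-126 - 3*S + 3))*S² = ((S² + 3141*S) + (-123 - 3*S))*S² = (-123 + S² + 3138*S)*S² = S²*(-123 + S² + 3138*S))
-x((14*(-6))*E(2, 1)) = -((14*(-6))*2)²*(-123 + ((14*(-6))*2)² + 3138*((14*(-6))*2)) = -(-84*2)²*(-123 + (-84*2)² + 3138*(-84*2)) = -(-168)²*(-123 + (-168)² + 3138*(-168)) = -28224*(-123 + 28224 - 527184) = -28224*(-499083) = -1*(-14086118592) = 14086118592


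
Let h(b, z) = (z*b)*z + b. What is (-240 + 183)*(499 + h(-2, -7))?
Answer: -22743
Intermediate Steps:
h(b, z) = b + b*z² (h(b, z) = (b*z)*z + b = b*z² + b = b + b*z²)
(-240 + 183)*(499 + h(-2, -7)) = (-240 + 183)*(499 - 2*(1 + (-7)²)) = -57*(499 - 2*(1 + 49)) = -57*(499 - 2*50) = -57*(499 - 100) = -57*399 = -22743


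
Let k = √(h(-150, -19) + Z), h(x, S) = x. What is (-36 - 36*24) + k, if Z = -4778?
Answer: -900 + 8*I*√77 ≈ -900.0 + 70.2*I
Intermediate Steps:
k = 8*I*√77 (k = √(-150 - 4778) = √(-4928) = 8*I*√77 ≈ 70.2*I)
(-36 - 36*24) + k = (-36 - 36*24) + 8*I*√77 = (-36 - 864) + 8*I*√77 = -900 + 8*I*√77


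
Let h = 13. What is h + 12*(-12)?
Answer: -131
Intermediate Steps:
h + 12*(-12) = 13 + 12*(-12) = 13 - 144 = -131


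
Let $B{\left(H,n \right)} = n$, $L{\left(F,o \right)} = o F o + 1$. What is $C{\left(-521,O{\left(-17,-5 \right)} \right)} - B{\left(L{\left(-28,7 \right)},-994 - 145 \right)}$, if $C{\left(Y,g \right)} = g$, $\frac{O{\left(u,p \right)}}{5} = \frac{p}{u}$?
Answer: $\frac{19388}{17} \approx 1140.5$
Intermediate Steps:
$O{\left(u,p \right)} = \frac{5 p}{u}$ ($O{\left(u,p \right)} = 5 \frac{p}{u} = \frac{5 p}{u}$)
$L{\left(F,o \right)} = 1 + F o^{2}$ ($L{\left(F,o \right)} = F o o + 1 = F o^{2} + 1 = 1 + F o^{2}$)
$C{\left(-521,O{\left(-17,-5 \right)} \right)} - B{\left(L{\left(-28,7 \right)},-994 - 145 \right)} = 5 \left(-5\right) \frac{1}{-17} - \left(-994 - 145\right) = 5 \left(-5\right) \left(- \frac{1}{17}\right) - -1139 = \frac{25}{17} + 1139 = \frac{19388}{17}$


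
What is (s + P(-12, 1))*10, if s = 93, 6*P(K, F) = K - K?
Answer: 930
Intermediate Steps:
P(K, F) = 0 (P(K, F) = (K - K)/6 = (⅙)*0 = 0)
(s + P(-12, 1))*10 = (93 + 0)*10 = 93*10 = 930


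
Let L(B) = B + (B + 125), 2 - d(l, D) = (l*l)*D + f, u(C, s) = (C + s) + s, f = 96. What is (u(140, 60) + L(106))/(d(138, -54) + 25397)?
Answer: 597/1053679 ≈ 0.00056659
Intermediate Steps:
u(C, s) = C + 2*s
d(l, D) = -94 - D*l² (d(l, D) = 2 - ((l*l)*D + 96) = 2 - (l²*D + 96) = 2 - (D*l² + 96) = 2 - (96 + D*l²) = 2 + (-96 - D*l²) = -94 - D*l²)
L(B) = 125 + 2*B (L(B) = B + (125 + B) = 125 + 2*B)
(u(140, 60) + L(106))/(d(138, -54) + 25397) = ((140 + 2*60) + (125 + 2*106))/((-94 - 1*(-54)*138²) + 25397) = ((140 + 120) + (125 + 212))/((-94 - 1*(-54)*19044) + 25397) = (260 + 337)/((-94 + 1028376) + 25397) = 597/(1028282 + 25397) = 597/1053679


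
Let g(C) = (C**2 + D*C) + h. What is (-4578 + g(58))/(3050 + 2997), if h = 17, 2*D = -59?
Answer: -2908/6047 ≈ -0.48090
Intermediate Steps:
D = -59/2 (D = (1/2)*(-59) = -59/2 ≈ -29.500)
g(C) = 17 + C**2 - 59*C/2 (g(C) = (C**2 - 59*C/2) + 17 = 17 + C**2 - 59*C/2)
(-4578 + g(58))/(3050 + 2997) = (-4578 + (17 + 58**2 - 59/2*58))/(3050 + 2997) = (-4578 + (17 + 3364 - 1711))/6047 = (-4578 + 1670)*(1/6047) = -2908*1/6047 = -2908/6047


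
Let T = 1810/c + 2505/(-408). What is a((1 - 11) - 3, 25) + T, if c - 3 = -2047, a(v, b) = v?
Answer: -1391673/69496 ≈ -20.025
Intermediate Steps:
c = -2044 (c = 3 - 2047 = -2044)
T = -488225/69496 (T = 1810/(-2044) + 2505/(-408) = 1810*(-1/2044) + 2505*(-1/408) = -905/1022 - 835/136 = -488225/69496 ≈ -7.0252)
a((1 - 11) - 3, 25) + T = ((1 - 11) - 3) - 488225/69496 = (-10 - 3) - 488225/69496 = -13 - 488225/69496 = -1391673/69496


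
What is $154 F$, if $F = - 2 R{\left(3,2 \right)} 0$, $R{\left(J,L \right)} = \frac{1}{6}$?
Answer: $0$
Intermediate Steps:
$R{\left(J,L \right)} = \frac{1}{6}$
$F = 0$ ($F = \left(-2\right) \frac{1}{6} \cdot 0 = \left(- \frac{1}{3}\right) 0 = 0$)
$154 F = 154 \cdot 0 = 0$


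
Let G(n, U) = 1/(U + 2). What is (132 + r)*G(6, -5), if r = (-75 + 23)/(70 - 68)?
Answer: -106/3 ≈ -35.333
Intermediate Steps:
r = -26 (r = -52/2 = -52*1/2 = -26)
G(n, U) = 1/(2 + U)
(132 + r)*G(6, -5) = (132 - 26)/(2 - 5) = 106/(-3) = 106*(-1/3) = -106/3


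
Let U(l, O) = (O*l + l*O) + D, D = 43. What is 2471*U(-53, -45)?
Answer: 11892923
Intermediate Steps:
U(l, O) = 43 + 2*O*l (U(l, O) = (O*l + l*O) + 43 = (O*l + O*l) + 43 = 2*O*l + 43 = 43 + 2*O*l)
2471*U(-53, -45) = 2471*(43 + 2*(-45)*(-53)) = 2471*(43 + 4770) = 2471*4813 = 11892923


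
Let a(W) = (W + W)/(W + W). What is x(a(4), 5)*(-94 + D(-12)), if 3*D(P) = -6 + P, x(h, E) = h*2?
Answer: -200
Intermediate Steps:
a(W) = 1 (a(W) = (2*W)/((2*W)) = (2*W)*(1/(2*W)) = 1)
x(h, E) = 2*h
D(P) = -2 + P/3 (D(P) = (-6 + P)/3 = -2 + P/3)
x(a(4), 5)*(-94 + D(-12)) = (2*1)*(-94 + (-2 + (⅓)*(-12))) = 2*(-94 + (-2 - 4)) = 2*(-94 - 6) = 2*(-100) = -200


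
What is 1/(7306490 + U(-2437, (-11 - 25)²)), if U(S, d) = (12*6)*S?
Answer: 1/7131026 ≈ 1.4023e-7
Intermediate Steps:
U(S, d) = 72*S
1/(7306490 + U(-2437, (-11 - 25)²)) = 1/(7306490 + 72*(-2437)) = 1/(7306490 - 175464) = 1/7131026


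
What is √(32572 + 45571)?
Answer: √78143 ≈ 279.54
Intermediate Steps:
√(32572 + 45571) = √78143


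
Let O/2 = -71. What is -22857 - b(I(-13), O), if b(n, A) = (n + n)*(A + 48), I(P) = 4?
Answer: -22105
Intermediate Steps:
O = -142 (O = 2*(-71) = -142)
b(n, A) = 2*n*(48 + A) (b(n, A) = (2*n)*(48 + A) = 2*n*(48 + A))
-22857 - b(I(-13), O) = -22857 - 2*4*(48 - 142) = -22857 - 2*4*(-94) = -22857 - 1*(-752) = -22857 + 752 = -22105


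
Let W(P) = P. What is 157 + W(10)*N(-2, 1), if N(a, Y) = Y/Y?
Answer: 167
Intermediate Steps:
N(a, Y) = 1
157 + W(10)*N(-2, 1) = 157 + 10*1 = 157 + 10 = 167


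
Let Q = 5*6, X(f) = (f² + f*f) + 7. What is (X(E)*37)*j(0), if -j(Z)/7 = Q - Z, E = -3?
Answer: -194250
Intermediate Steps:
X(f) = 7 + 2*f² (X(f) = (f² + f²) + 7 = 2*f² + 7 = 7 + 2*f²)
Q = 30
j(Z) = -210 + 7*Z (j(Z) = -7*(30 - Z) = -210 + 7*Z)
(X(E)*37)*j(0) = ((7 + 2*(-3)²)*37)*(-210 + 7*0) = ((7 + 2*9)*37)*(-210 + 0) = ((7 + 18)*37)*(-210) = (25*37)*(-210) = 925*(-210) = -194250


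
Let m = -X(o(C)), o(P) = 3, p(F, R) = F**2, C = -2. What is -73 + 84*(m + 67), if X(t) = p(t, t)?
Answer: 4799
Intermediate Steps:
X(t) = t**2
m = -9 (m = -1*3**2 = -1*9 = -9)
-73 + 84*(m + 67) = -73 + 84*(-9 + 67) = -73 + 84*58 = -73 + 4872 = 4799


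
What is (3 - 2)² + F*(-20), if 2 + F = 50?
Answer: -959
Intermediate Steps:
F = 48 (F = -2 + 50 = 48)
(3 - 2)² + F*(-20) = (3 - 2)² + 48*(-20) = 1² - 960 = 1 - 960 = -959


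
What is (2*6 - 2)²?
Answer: 100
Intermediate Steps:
(2*6 - 2)² = (12 - 2)² = 10² = 100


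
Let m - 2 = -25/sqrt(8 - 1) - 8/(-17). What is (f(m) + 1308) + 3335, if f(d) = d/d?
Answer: 4644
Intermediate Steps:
m = 42/17 - 25*sqrt(7)/7 (m = 2 + (-25/sqrt(8 - 1) - 8/(-17)) = 2 + (-25*sqrt(7)/7 - 8*(-1/17)) = 2 + (-25*sqrt(7)/7 + 8/17) = 2 + (8/17 - 25*sqrt(7)/7) = 42/17 - 25*sqrt(7)/7 ≈ -6.9785)
f(d) = 1
(f(m) + 1308) + 3335 = (1 + 1308) + 3335 = 1309 + 3335 = 4644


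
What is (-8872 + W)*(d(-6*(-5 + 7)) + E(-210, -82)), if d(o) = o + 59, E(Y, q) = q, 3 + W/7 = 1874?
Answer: -147875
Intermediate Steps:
W = 13097 (W = -21 + 7*1874 = -21 + 13118 = 13097)
d(o) = 59 + o
(-8872 + W)*(d(-6*(-5 + 7)) + E(-210, -82)) = (-8872 + 13097)*((59 - 6*(-5 + 7)) - 82) = 4225*((59 - 6*2) - 82) = 4225*((59 - 12) - 82) = 4225*(47 - 82) = 4225*(-35) = -147875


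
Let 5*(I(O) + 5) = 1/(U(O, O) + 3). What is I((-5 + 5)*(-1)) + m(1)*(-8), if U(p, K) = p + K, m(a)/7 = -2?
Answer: 1606/15 ≈ 107.07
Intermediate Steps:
m(a) = -14 (m(a) = 7*(-2) = -14)
U(p, K) = K + p
I(O) = -5 + 1/(5*(3 + 2*O)) (I(O) = -5 + 1/(5*((O + O) + 3)) = -5 + 1/(5*(2*O + 3)) = -5 + 1/(5*(3 + 2*O)))
I((-5 + 5)*(-1)) + m(1)*(-8) = 2*(-37 - 25*(-5 + 5)*(-1))/(5*(3 + 2*((-5 + 5)*(-1)))) - 14*(-8) = 2*(-37 - 0*(-1))/(5*(3 + 2*(0*(-1)))) + 112 = 2*(-37 - 25*0)/(5*(3 + 2*0)) + 112 = 2*(-37 + 0)/(5*(3 + 0)) + 112 = (⅖)*(-37)/3 + 112 = (⅖)*(⅓)*(-37) + 112 = -74/15 + 112 = 1606/15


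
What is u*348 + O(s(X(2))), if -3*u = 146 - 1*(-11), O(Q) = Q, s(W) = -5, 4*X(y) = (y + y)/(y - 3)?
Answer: -18217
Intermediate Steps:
X(y) = y/(2*(-3 + y)) (X(y) = ((y + y)/(y - 3))/4 = ((2*y)/(-3 + y))/4 = (2*y/(-3 + y))/4 = y/(2*(-3 + y)))
u = -157/3 (u = -(146 - 1*(-11))/3 = -(146 + 11)/3 = -⅓*157 = -157/3 ≈ -52.333)
u*348 + O(s(X(2))) = -157/3*348 - 5 = -18212 - 5 = -18217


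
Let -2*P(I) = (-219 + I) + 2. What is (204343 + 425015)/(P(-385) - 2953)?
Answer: -104893/442 ≈ -237.31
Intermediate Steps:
P(I) = 217/2 - I/2 (P(I) = -((-219 + I) + 2)/2 = -(-217 + I)/2 = 217/2 - I/2)
(204343 + 425015)/(P(-385) - 2953) = (204343 + 425015)/((217/2 - ½*(-385)) - 2953) = 629358/((217/2 + 385/2) - 2953) = 629358/(301 - 2953) = 629358/(-2652) = 629358*(-1/2652) = -104893/442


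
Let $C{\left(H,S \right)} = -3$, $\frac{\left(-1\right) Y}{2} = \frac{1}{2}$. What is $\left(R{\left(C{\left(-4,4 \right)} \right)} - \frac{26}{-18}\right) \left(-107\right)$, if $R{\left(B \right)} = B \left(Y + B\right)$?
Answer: $- \frac{12947}{9} \approx -1438.6$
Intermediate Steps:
$Y = -1$ ($Y = - \frac{2}{2} = \left(-2\right) \frac{1}{2} = -1$)
$R{\left(B \right)} = B \left(-1 + B\right)$
$\left(R{\left(C{\left(-4,4 \right)} \right)} - \frac{26}{-18}\right) \left(-107\right) = \left(- 3 \left(-1 - 3\right) - \frac{26}{-18}\right) \left(-107\right) = \left(\left(-3\right) \left(-4\right) - - \frac{13}{9}\right) \left(-107\right) = \left(12 + \frac{13}{9}\right) \left(-107\right) = \frac{121}{9} \left(-107\right) = - \frac{12947}{9}$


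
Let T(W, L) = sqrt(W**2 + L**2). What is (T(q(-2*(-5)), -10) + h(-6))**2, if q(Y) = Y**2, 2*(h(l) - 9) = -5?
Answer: 40569/4 + 130*sqrt(101) ≈ 11449.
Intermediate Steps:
h(l) = 13/2 (h(l) = 9 + (1/2)*(-5) = 9 - 5/2 = 13/2)
T(W, L) = sqrt(L**2 + W**2)
(T(q(-2*(-5)), -10) + h(-6))**2 = (sqrt((-10)**2 + ((-2*(-5))**2)**2) + 13/2)**2 = (sqrt(100 + (10**2)**2) + 13/2)**2 = (sqrt(100 + 100**2) + 13/2)**2 = (sqrt(100 + 10000) + 13/2)**2 = (sqrt(10100) + 13/2)**2 = (10*sqrt(101) + 13/2)**2 = (13/2 + 10*sqrt(101))**2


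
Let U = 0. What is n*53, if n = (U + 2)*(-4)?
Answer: -424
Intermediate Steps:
n = -8 (n = (0 + 2)*(-4) = 2*(-4) = -8)
n*53 = -8*53 = -424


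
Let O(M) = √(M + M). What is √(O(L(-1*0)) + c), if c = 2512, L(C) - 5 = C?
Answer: √(2512 + √10) ≈ 50.151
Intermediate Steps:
L(C) = 5 + C
O(M) = √2*√M (O(M) = √(2*M) = √2*√M)
√(O(L(-1*0)) + c) = √(√2*√(5 - 1*0) + 2512) = √(√2*√(5 + 0) + 2512) = √(√2*√5 + 2512) = √(√10 + 2512) = √(2512 + √10)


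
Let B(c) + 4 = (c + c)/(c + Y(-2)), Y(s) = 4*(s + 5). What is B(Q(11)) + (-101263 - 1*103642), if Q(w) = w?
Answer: -4712885/23 ≈ -2.0491e+5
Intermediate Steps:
Y(s) = 20 + 4*s (Y(s) = 4*(5 + s) = 20 + 4*s)
B(c) = -4 + 2*c/(12 + c) (B(c) = -4 + (c + c)/(c + (20 + 4*(-2))) = -4 + (2*c)/(c + (20 - 8)) = -4 + (2*c)/(c + 12) = -4 + (2*c)/(12 + c) = -4 + 2*c/(12 + c))
B(Q(11)) + (-101263 - 1*103642) = 2*(-24 - 1*11)/(12 + 11) + (-101263 - 1*103642) = 2*(-24 - 11)/23 + (-101263 - 103642) = 2*(1/23)*(-35) - 204905 = -70/23 - 204905 = -4712885/23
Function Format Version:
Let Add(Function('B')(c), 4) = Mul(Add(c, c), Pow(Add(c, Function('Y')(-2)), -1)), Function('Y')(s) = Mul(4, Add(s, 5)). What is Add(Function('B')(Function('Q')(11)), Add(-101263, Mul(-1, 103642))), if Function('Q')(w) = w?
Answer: Rational(-4712885, 23) ≈ -2.0491e+5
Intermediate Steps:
Function('Y')(s) = Add(20, Mul(4, s)) (Function('Y')(s) = Mul(4, Add(5, s)) = Add(20, Mul(4, s)))
Function('B')(c) = Add(-4, Mul(2, c, Pow(Add(12, c), -1))) (Function('B')(c) = Add(-4, Mul(Add(c, c), Pow(Add(c, Add(20, Mul(4, -2))), -1))) = Add(-4, Mul(Mul(2, c), Pow(Add(c, Add(20, -8)), -1))) = Add(-4, Mul(Mul(2, c), Pow(Add(c, 12), -1))) = Add(-4, Mul(Mul(2, c), Pow(Add(12, c), -1))) = Add(-4, Mul(2, c, Pow(Add(12, c), -1))))
Add(Function('B')(Function('Q')(11)), Add(-101263, Mul(-1, 103642))) = Add(Mul(2, Pow(Add(12, 11), -1), Add(-24, Mul(-1, 11))), Add(-101263, Mul(-1, 103642))) = Add(Mul(2, Pow(23, -1), Add(-24, -11)), Add(-101263, -103642)) = Add(Mul(2, Rational(1, 23), -35), -204905) = Add(Rational(-70, 23), -204905) = Rational(-4712885, 23)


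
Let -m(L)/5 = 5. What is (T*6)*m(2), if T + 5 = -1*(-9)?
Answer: -600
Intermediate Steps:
m(L) = -25 (m(L) = -5*5 = -25)
T = 4 (T = -5 - 1*(-9) = -5 + 9 = 4)
(T*6)*m(2) = (4*6)*(-25) = 24*(-25) = -600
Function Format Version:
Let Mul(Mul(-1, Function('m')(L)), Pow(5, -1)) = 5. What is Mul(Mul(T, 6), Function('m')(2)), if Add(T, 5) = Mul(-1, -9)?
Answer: -600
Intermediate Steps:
Function('m')(L) = -25 (Function('m')(L) = Mul(-5, 5) = -25)
T = 4 (T = Add(-5, Mul(-1, -9)) = Add(-5, 9) = 4)
Mul(Mul(T, 6), Function('m')(2)) = Mul(Mul(4, 6), -25) = Mul(24, -25) = -600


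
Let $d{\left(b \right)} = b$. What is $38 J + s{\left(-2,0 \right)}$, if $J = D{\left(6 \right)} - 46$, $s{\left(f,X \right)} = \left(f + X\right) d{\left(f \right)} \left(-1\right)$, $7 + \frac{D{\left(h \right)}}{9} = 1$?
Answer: $-3804$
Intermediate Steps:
$D{\left(h \right)} = -54$ ($D{\left(h \right)} = -63 + 9 \cdot 1 = -63 + 9 = -54$)
$s{\left(f,X \right)} = - f \left(X + f\right)$ ($s{\left(f,X \right)} = \left(f + X\right) f \left(-1\right) = \left(X + f\right) f \left(-1\right) = f \left(X + f\right) \left(-1\right) = - f \left(X + f\right)$)
$J = -100$ ($J = -54 - 46 = -100$)
$38 J + s{\left(-2,0 \right)} = 38 \left(-100\right) - - 2 \left(0 - 2\right) = -3800 - \left(-2\right) \left(-2\right) = -3800 - 4 = -3804$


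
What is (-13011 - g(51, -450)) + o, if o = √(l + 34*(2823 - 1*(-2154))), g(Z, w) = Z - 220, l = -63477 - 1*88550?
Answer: -12842 + √17191 ≈ -12711.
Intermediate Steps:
l = -152027 (l = -63477 - 88550 = -152027)
g(Z, w) = -220 + Z
o = √17191 (o = √(-152027 + 34*(2823 - 1*(-2154))) = √(-152027 + 34*(2823 + 2154)) = √(-152027 + 34*4977) = √(-152027 + 169218) = √17191 ≈ 131.11)
(-13011 - g(51, -450)) + o = (-13011 - (-220 + 51)) + √17191 = (-13011 - 1*(-169)) + √17191 = (-13011 + 169) + √17191 = -12842 + √17191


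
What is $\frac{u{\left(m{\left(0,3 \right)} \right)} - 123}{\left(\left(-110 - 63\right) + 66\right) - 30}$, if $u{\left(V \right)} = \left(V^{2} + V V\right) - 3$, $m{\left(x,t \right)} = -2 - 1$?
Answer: $\frac{108}{137} \approx 0.78832$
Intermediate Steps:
$m{\left(x,t \right)} = -3$
$u{\left(V \right)} = -3 + 2 V^{2}$ ($u{\left(V \right)} = \left(V^{2} + V^{2}\right) - 3 = 2 V^{2} - 3 = -3 + 2 V^{2}$)
$\frac{u{\left(m{\left(0,3 \right)} \right)} - 123}{\left(\left(-110 - 63\right) + 66\right) - 30} = \frac{\left(-3 + 2 \left(-3\right)^{2}\right) - 123}{\left(\left(-110 - 63\right) + 66\right) - 30} = \frac{\left(-3 + 2 \cdot 9\right) - 123}{\left(-173 + 66\right) - 30} = \frac{\left(-3 + 18\right) - 123}{-107 - 30} = \frac{15 - 123}{-137} = \left(-108\right) \left(- \frac{1}{137}\right) = \frac{108}{137}$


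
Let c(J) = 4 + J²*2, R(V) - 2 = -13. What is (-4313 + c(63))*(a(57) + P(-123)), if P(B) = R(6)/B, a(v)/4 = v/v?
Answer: 1825387/123 ≈ 14841.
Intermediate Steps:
R(V) = -11 (R(V) = 2 - 13 = -11)
a(v) = 4 (a(v) = 4*(v/v) = 4*1 = 4)
P(B) = -11/B
c(J) = 4 + 2*J²
(-4313 + c(63))*(a(57) + P(-123)) = (-4313 + (4 + 2*63²))*(4 - 11/(-123)) = (-4313 + (4 + 2*3969))*(4 - 11*(-1/123)) = (-4313 + (4 + 7938))*(4 + 11/123) = (-4313 + 7942)*(503/123) = 3629*(503/123) = 1825387/123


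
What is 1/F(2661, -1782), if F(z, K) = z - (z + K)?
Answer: 1/1782 ≈ 0.00056117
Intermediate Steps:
F(z, K) = -K (F(z, K) = z - (K + z) = z + (-K - z) = -K)
1/F(2661, -1782) = 1/(-1*(-1782)) = 1/1782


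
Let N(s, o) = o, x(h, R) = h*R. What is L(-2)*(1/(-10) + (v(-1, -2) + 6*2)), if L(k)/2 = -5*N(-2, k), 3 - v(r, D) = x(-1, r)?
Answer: 278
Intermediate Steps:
x(h, R) = R*h
v(r, D) = 3 + r (v(r, D) = 3 - r*(-1) = 3 - (-1)*r = 3 + r)
L(k) = -10*k (L(k) = 2*(-5*k) = -10*k)
L(-2)*(1/(-10) + (v(-1, -2) + 6*2)) = (-10*(-2))*(1/(-10) + ((3 - 1) + 6*2)) = 20*(-1/10 + (2 + 12)) = 20*(-1/10 + 14) = 20*(139/10) = 278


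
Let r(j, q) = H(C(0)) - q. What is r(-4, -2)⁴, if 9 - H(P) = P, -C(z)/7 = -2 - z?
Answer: 81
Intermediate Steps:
C(z) = 14 + 7*z (C(z) = -7*(-2 - z) = 14 + 7*z)
H(P) = 9 - P
r(j, q) = -5 - q (r(j, q) = (9 - (14 + 7*0)) - q = (9 - (14 + 0)) - q = (9 - 1*14) - q = (9 - 14) - q = -5 - q)
r(-4, -2)⁴ = (-5 - 1*(-2))⁴ = (-5 + 2)⁴ = (-3)⁴ = 81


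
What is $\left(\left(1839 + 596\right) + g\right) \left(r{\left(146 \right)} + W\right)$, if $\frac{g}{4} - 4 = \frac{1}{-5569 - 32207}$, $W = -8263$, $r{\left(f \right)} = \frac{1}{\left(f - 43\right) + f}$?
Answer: $- \frac{23812564205549}{1175778} \approx -2.0253 \cdot 10^{7}$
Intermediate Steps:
$r{\left(f \right)} = \frac{1}{-43 + 2 f}$ ($r{\left(f \right)} = \frac{1}{\left(-43 + f\right) + f} = \frac{1}{-43 + 2 f}$)
$g = \frac{151103}{9444}$ ($g = 16 + \frac{4}{-5569 - 32207} = 16 + \frac{4}{-37776} = 16 + 4 \left(- \frac{1}{37776}\right) = 16 - \frac{1}{9444} = \frac{151103}{9444} \approx 16.0$)
$\left(\left(1839 + 596\right) + g\right) \left(r{\left(146 \right)} + W\right) = \left(\left(1839 + 596\right) + \frac{151103}{9444}\right) \left(\frac{1}{-43 + 2 \cdot 146} - 8263\right) = \left(2435 + \frac{151103}{9444}\right) \left(\frac{1}{-43 + 292} - 8263\right) = \frac{23147243 \left(\frac{1}{249} - 8263\right)}{9444} = \frac{23147243}{9444} \left(- \frac{2057486}{249}\right) = - \frac{23812564205549}{1175778}$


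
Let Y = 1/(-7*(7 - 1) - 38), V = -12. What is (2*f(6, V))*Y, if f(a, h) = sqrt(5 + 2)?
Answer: -sqrt(7)/40 ≈ -0.066144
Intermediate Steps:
f(a, h) = sqrt(7)
Y = -1/80 (Y = 1/(-7*6 - 38) = 1/(-42 - 38) = 1/(-80) = -1/80 ≈ -0.012500)
(2*f(6, V))*Y = (2*sqrt(7))*(-1/80) = -sqrt(7)/40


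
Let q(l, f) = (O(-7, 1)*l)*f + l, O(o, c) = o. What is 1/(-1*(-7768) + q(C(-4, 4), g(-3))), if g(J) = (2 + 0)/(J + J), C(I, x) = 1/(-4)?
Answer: 6/46603 ≈ 0.00012875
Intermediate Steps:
C(I, x) = -¼
g(J) = 1/J (g(J) = 2/((2*J)) = 2*(1/(2*J)) = 1/J)
q(l, f) = l - 7*f*l (q(l, f) = (-7*l)*f + l = -7*f*l + l = l - 7*f*l)
1/(-1*(-7768) + q(C(-4, 4), g(-3))) = 1/(-1*(-7768) - (1 - 7/(-3))/4) = 1/(7768 - (1 - 7*(-⅓))/4) = 1/(7768 - (1 + 7/3)/4) = 1/(7768 - ¼*10/3) = 1/(7768 - ⅚) = 1/(46603/6) = 6/46603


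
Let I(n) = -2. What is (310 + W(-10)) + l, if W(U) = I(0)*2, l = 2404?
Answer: 2710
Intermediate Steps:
W(U) = -4 (W(U) = -2*2 = -4)
(310 + W(-10)) + l = (310 - 4) + 2404 = 306 + 2404 = 2710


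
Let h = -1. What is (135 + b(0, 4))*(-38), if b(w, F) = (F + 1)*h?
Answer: -4940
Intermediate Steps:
b(w, F) = -1 - F (b(w, F) = (F + 1)*(-1) = (1 + F)*(-1) = -1 - F)
(135 + b(0, 4))*(-38) = (135 + (-1 - 1*4))*(-38) = (135 + (-1 - 4))*(-38) = (135 - 5)*(-38) = 130*(-38) = -4940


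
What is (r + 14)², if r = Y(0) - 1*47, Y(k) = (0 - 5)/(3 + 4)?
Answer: 55696/49 ≈ 1136.7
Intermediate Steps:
Y(k) = -5/7
r = -334/7 (r = -5/7 - 1*47 = -5/7 - 47 = -334/7 ≈ -47.714)
(r + 14)² = (-334/7 + 14)² = (-236/7)² = 55696/49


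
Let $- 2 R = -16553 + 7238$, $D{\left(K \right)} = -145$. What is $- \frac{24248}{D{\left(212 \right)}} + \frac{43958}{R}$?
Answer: $\frac{47723588}{270135} \approx 176.67$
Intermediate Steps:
$R = \frac{9315}{2}$ ($R = - \frac{-16553 + 7238}{2} = \left(- \frac{1}{2}\right) \left(-9315\right) = \frac{9315}{2} \approx 4657.5$)
$- \frac{24248}{D{\left(212 \right)}} + \frac{43958}{R} = - \frac{24248}{-145} + \frac{43958}{\frac{9315}{2}} = \left(-24248\right) \left(- \frac{1}{145}\right) + 43958 \cdot \frac{2}{9315} = \frac{24248}{145} + \frac{87916}{9315} = \frac{47723588}{270135}$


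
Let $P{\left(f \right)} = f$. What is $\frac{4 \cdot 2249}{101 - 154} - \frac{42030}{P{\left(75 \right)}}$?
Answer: $- \frac{193486}{265} \approx -730.14$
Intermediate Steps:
$\frac{4 \cdot 2249}{101 - 154} - \frac{42030}{P{\left(75 \right)}} = \frac{4 \cdot 2249}{101 - 154} - \frac{42030}{75} = \frac{8996}{101 - 154} - \frac{2802}{5} = \frac{8996}{-53} - \frac{2802}{5} = 8996 \left(- \frac{1}{53}\right) - \frac{2802}{5} = - \frac{8996}{53} - \frac{2802}{5} = - \frac{193486}{265}$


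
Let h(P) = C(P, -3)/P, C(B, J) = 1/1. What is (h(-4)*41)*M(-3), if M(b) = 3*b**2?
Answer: -1107/4 ≈ -276.75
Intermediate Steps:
C(B, J) = 1
h(P) = 1/P
(h(-4)*41)*M(-3) = (41/(-4))*(3*(-3)**2) = (-1/4*41)*(3*9) = -41/4*27 = -1107/4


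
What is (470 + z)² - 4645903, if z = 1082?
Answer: -2237199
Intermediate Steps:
(470 + z)² - 4645903 = (470 + 1082)² - 4645903 = 1552² - 4645903 = 2408704 - 4645903 = -2237199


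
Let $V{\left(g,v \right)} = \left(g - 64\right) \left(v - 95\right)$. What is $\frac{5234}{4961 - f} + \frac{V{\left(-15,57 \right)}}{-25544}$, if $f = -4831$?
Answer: $\frac{6518857}{15632928} \approx 0.417$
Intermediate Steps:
$V{\left(g,v \right)} = \left(-95 + v\right) \left(-64 + g\right)$ ($V{\left(g,v \right)} = \left(-64 + g\right) \left(-95 + v\right) = \left(-95 + v\right) \left(-64 + g\right)$)
$\frac{5234}{4961 - f} + \frac{V{\left(-15,57 \right)}}{-25544} = \frac{5234}{4961 - -4831} + \frac{6080 - -1425 - 3648 - 855}{-25544} = \frac{5234}{4961 + 4831} + \left(6080 + 1425 - 3648 - 855\right) \left(- \frac{1}{25544}\right) = \frac{5234}{9792} + 3002 \left(- \frac{1}{25544}\right) = 5234 \cdot \frac{1}{9792} - \frac{1501}{12772} = \frac{2617}{4896} - \frac{1501}{12772} = \frac{6518857}{15632928}$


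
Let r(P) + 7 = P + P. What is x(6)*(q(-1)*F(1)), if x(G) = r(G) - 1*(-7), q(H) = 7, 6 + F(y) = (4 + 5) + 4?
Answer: 588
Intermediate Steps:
r(P) = -7 + 2*P (r(P) = -7 + (P + P) = -7 + 2*P)
F(y) = 7 (F(y) = -6 + ((4 + 5) + 4) = -6 + (9 + 4) = -6 + 13 = 7)
x(G) = 2*G (x(G) = (-7 + 2*G) - 1*(-7) = (-7 + 2*G) + 7 = 2*G)
x(6)*(q(-1)*F(1)) = (2*6)*(7*7) = 12*49 = 588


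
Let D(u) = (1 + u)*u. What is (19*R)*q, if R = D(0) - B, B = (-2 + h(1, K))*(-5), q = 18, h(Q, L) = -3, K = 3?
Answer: -8550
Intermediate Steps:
D(u) = u*(1 + u)
B = 25 (B = (-2 - 3)*(-5) = -5*(-5) = 25)
R = -25 (R = 0*(1 + 0) - 1*25 = 0*1 - 25 = 0 - 25 = -25)
(19*R)*q = (19*(-25))*18 = -475*18 = -8550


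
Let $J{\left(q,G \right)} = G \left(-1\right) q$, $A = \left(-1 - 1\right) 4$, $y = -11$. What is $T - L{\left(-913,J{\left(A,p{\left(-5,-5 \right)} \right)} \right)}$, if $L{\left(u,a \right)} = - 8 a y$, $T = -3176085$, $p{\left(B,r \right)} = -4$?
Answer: $-3173269$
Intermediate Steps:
$A = -8$ ($A = \left(-2\right) 4 = -8$)
$J{\left(q,G \right)} = - G q$
$L{\left(u,a \right)} = 88 a$ ($L{\left(u,a \right)} = - 8 a \left(-11\right) = 88 a$)
$T - L{\left(-913,J{\left(A,p{\left(-5,-5 \right)} \right)} \right)} = -3176085 - 88 \left(\left(-1\right) \left(-4\right) \left(-8\right)\right) = -3176085 - 88 \left(-32\right) = -3176085 - -2816 = -3176085 + 2816 = -3173269$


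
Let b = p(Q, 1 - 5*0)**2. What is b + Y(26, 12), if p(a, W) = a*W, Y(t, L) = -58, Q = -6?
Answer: -22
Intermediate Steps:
p(a, W) = W*a
b = 36 (b = ((1 - 5*0)*(-6))**2 = ((1 + 0)*(-6))**2 = (1*(-6))**2 = (-6)**2 = 36)
b + Y(26, 12) = 36 - 58 = -22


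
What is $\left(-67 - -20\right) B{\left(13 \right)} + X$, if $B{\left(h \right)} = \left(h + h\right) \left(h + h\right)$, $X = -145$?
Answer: $-31917$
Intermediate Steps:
$B{\left(h \right)} = 4 h^{2}$ ($B{\left(h \right)} = 2 h 2 h = 4 h^{2}$)
$\left(-67 - -20\right) B{\left(13 \right)} + X = \left(-67 - -20\right) 4 \cdot 13^{2} - 145 = \left(-67 + 20\right) 4 \cdot 169 - 145 = \left(-47\right) 676 - 145 = -31772 - 145 = -31917$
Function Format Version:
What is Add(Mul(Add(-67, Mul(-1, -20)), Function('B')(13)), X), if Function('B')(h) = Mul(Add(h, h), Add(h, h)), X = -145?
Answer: -31917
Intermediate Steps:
Function('B')(h) = Mul(4, Pow(h, 2)) (Function('B')(h) = Mul(Mul(2, h), Mul(2, h)) = Mul(4, Pow(h, 2)))
Add(Mul(Add(-67, Mul(-1, -20)), Function('B')(13)), X) = Add(Mul(Add(-67, Mul(-1, -20)), Mul(4, Pow(13, 2))), -145) = Add(Mul(Add(-67, 20), Mul(4, 169)), -145) = Add(Mul(-47, 676), -145) = Add(-31772, -145) = -31917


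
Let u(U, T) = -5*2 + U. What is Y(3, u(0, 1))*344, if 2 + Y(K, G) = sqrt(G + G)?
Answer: -688 + 688*I*sqrt(5) ≈ -688.0 + 1538.4*I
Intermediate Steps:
u(U, T) = -10 + U
Y(K, G) = -2 + sqrt(2)*sqrt(G) (Y(K, G) = -2 + sqrt(G + G) = -2 + sqrt(2*G) = -2 + sqrt(2)*sqrt(G))
Y(3, u(0, 1))*344 = (-2 + sqrt(2)*sqrt(-10 + 0))*344 = (-2 + sqrt(2)*sqrt(-10))*344 = (-2 + sqrt(2)*(I*sqrt(10)))*344 = (-2 + 2*I*sqrt(5))*344 = -688 + 688*I*sqrt(5)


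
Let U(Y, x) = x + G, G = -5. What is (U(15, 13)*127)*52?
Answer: 52832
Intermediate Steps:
U(Y, x) = -5 + x (U(Y, x) = x - 5 = -5 + x)
(U(15, 13)*127)*52 = ((-5 + 13)*127)*52 = (8*127)*52 = 1016*52 = 52832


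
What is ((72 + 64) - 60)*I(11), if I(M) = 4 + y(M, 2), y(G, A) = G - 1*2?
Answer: 988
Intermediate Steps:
y(G, A) = -2 + G (y(G, A) = G - 2 = -2 + G)
I(M) = 2 + M (I(M) = 4 + (-2 + M) = 2 + M)
((72 + 64) - 60)*I(11) = ((72 + 64) - 60)*(2 + 11) = (136 - 60)*13 = 76*13 = 988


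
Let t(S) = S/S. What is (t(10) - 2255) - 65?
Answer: -2319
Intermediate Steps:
t(S) = 1
(t(10) - 2255) - 65 = (1 - 2255) - 65 = -2254 - 65 = -2319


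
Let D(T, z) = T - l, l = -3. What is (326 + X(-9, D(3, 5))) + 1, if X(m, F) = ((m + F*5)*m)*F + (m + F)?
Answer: -810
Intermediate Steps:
D(T, z) = 3 + T (D(T, z) = T - 1*(-3) = T + 3 = 3 + T)
X(m, F) = F + m + F*m*(m + 5*F) (X(m, F) = ((m + 5*F)*m)*F + (F + m) = (m*(m + 5*F))*F + (F + m) = F*m*(m + 5*F) + (F + m) = F + m + F*m*(m + 5*F))
(326 + X(-9, D(3, 5))) + 1 = (326 + ((3 + 3) - 9 + (3 + 3)*(-9)² + 5*(-9)*(3 + 3)²)) + 1 = (326 + (6 - 9 + 6*81 + 5*(-9)*6²)) + 1 = (326 + (6 - 9 + 486 + 5*(-9)*36)) + 1 = (326 + (6 - 9 + 486 - 1620)) + 1 = (326 - 1137) + 1 = -811 + 1 = -810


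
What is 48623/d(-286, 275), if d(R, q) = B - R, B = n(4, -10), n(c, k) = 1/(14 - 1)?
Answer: 632099/3719 ≈ 169.96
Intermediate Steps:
n(c, k) = 1/13
B = 1/13 ≈ 0.076923
d(R, q) = 1/13 - R
48623/d(-286, 275) = 48623/(1/13 - 1*(-286)) = 48623/(1/13 + 286) = 48623/(3719/13) = 48623*(13/3719) = 632099/3719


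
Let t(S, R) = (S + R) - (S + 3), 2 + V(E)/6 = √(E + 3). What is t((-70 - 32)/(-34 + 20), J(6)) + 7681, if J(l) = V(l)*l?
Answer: 7714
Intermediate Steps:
V(E) = -12 + 6*√(3 + E) (V(E) = -12 + 6*√(E + 3) = -12 + 6*√(3 + E))
J(l) = l*(-12 + 6*√(3 + l)) (J(l) = (-12 + 6*√(3 + l))*l = l*(-12 + 6*√(3 + l)))
t(S, R) = -3 + R (t(S, R) = (R + S) - (3 + S) = (R + S) + (-3 - S) = -3 + R)
t((-70 - 32)/(-34 + 20), J(6)) + 7681 = (-3 + 6*6*(-2 + √(3 + 6))) + 7681 = (-3 + 6*6*(-2 + √9)) + 7681 = (-3 + 6*6*(-2 + 3)) + 7681 = (-3 + 6*6*1) + 7681 = (-3 + 36) + 7681 = 33 + 7681 = 7714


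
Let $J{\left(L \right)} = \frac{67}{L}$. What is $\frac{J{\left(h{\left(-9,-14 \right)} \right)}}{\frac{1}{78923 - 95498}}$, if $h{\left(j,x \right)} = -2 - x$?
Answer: $- \frac{370175}{4} \approx -92544.0$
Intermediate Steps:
$\frac{J{\left(h{\left(-9,-14 \right)} \right)}}{\frac{1}{78923 - 95498}} = \frac{67 \frac{1}{-2 - -14}}{\frac{1}{78923 - 95498}} = \frac{67 \frac{1}{-2 + 14}}{\frac{1}{-16575}} = \frac{67 \cdot \frac{1}{12}}{- \frac{1}{16575}} = 67 \cdot \frac{1}{12} \left(-16575\right) = \frac{67}{12} \left(-16575\right) = - \frac{370175}{4}$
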